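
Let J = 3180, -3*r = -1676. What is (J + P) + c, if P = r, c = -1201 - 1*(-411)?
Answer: 8846/3 ≈ 2948.7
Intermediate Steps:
c = -790 (c = -1201 + 411 = -790)
r = 1676/3 (r = -1/3*(-1676) = 1676/3 ≈ 558.67)
P = 1676/3 ≈ 558.67
(J + P) + c = (3180 + 1676/3) - 790 = 11216/3 - 790 = 8846/3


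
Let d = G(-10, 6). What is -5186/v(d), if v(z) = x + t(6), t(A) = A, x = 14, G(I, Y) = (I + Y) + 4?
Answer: -2593/10 ≈ -259.30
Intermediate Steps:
G(I, Y) = 4 + I + Y
d = 0 (d = 4 - 10 + 6 = 0)
v(z) = 20 (v(z) = 14 + 6 = 20)
-5186/v(d) = -5186/20 = -5186*1/20 = -2593/10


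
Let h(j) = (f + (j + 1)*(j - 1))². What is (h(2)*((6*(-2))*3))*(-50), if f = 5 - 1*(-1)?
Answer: 145800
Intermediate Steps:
f = 6 (f = 5 + 1 = 6)
h(j) = (6 + (1 + j)*(-1 + j))² (h(j) = (6 + (j + 1)*(j - 1))² = (6 + (1 + j)*(-1 + j))²)
(h(2)*((6*(-2))*3))*(-50) = ((5 + 2²)²*((6*(-2))*3))*(-50) = ((5 + 4)²*(-12*3))*(-50) = (9²*(-36))*(-50) = (81*(-36))*(-50) = -2916*(-50) = 145800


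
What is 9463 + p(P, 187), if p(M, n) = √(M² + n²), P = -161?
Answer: 9463 + √60890 ≈ 9709.8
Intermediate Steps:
9463 + p(P, 187) = 9463 + √((-161)² + 187²) = 9463 + √(25921 + 34969) = 9463 + √60890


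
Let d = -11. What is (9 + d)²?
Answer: 4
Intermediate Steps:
(9 + d)² = (9 - 11)² = (-2)² = 4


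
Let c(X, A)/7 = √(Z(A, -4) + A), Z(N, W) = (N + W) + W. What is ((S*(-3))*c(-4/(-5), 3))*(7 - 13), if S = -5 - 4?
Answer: -1134*I*√2 ≈ -1603.7*I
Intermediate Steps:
Z(N, W) = N + 2*W
S = -9
c(X, A) = 7*√(-8 + 2*A) (c(X, A) = 7*√((A + 2*(-4)) + A) = 7*√((A - 8) + A) = 7*√((-8 + A) + A) = 7*√(-8 + 2*A))
((S*(-3))*c(-4/(-5), 3))*(7 - 13) = ((-9*(-3))*(7*√(-8 + 2*3)))*(7 - 13) = (27*(7*√(-8 + 6)))*(-6) = (27*(7*√(-2)))*(-6) = (27*(7*(I*√2)))*(-6) = (27*(7*I*√2))*(-6) = (189*I*√2)*(-6) = -1134*I*√2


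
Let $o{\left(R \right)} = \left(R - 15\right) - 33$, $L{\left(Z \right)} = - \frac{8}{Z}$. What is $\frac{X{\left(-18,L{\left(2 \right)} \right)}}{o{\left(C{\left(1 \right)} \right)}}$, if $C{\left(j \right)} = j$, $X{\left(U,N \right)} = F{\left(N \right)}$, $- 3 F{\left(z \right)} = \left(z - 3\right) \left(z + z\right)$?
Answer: $\frac{56}{141} \approx 0.39716$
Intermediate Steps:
$F{\left(z \right)} = - \frac{2 z \left(-3 + z\right)}{3}$ ($F{\left(z \right)} = - \frac{\left(z - 3\right) \left(z + z\right)}{3} = - \frac{\left(-3 + z\right) 2 z}{3} = - \frac{2 z \left(-3 + z\right)}{3}$)
$X{\left(U,N \right)} = \frac{2 N \left(3 - N\right)}{3}$
$o{\left(R \right)} = -48 + R$ ($o{\left(R \right)} = \left(-15 + R\right) - 33 = -48 + R$)
$\frac{X{\left(-18,L{\left(2 \right)} \right)}}{o{\left(C{\left(1 \right)} \right)}} = \frac{\frac{2}{3} \left(- \frac{8}{2}\right) \left(3 - - \frac{8}{2}\right)}{-48 + 1} = \frac{\frac{2}{3} \left(\left(-8\right) \frac{1}{2}\right) \left(3 - \left(-8\right) \frac{1}{2}\right)}{-47} = \frac{2}{3} \left(-4\right) \left(3 - -4\right) \left(- \frac{1}{47}\right) = \frac{2}{3} \left(-4\right) \left(3 + 4\right) \left(- \frac{1}{47}\right) = \frac{2}{3} \left(-4\right) 7 \left(- \frac{1}{47}\right) = \left(- \frac{56}{3}\right) \left(- \frac{1}{47}\right) = \frac{56}{141}$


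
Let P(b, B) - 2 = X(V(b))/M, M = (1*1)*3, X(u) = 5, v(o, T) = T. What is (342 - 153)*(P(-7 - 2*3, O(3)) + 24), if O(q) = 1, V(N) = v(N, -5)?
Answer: 5229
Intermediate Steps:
V(N) = -5
M = 3 (M = 1*3 = 3)
P(b, B) = 11/3 (P(b, B) = 2 + 5/3 = 11/3)
(342 - 153)*(P(-7 - 2*3, O(3)) + 24) = (342 - 153)*(11/3 + 24) = 189*(83/3) = 5229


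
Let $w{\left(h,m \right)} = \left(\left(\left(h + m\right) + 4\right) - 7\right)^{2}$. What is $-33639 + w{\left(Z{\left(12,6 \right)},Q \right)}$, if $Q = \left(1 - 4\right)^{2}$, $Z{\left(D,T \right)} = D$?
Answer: $-33315$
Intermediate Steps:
$Q = 9$ ($Q = \left(-3\right)^{2} = 9$)
$w{\left(h,m \right)} = \left(-3 + h + m\right)^{2}$ ($w{\left(h,m \right)} = \left(\left(4 + h + m\right) - 7\right)^{2} = \left(-3 + h + m\right)^{2}$)
$-33639 + w{\left(Z{\left(12,6 \right)},Q \right)} = -33639 + \left(-3 + 12 + 9\right)^{2} = -33639 + 18^{2} = -33639 + 324 = -33315$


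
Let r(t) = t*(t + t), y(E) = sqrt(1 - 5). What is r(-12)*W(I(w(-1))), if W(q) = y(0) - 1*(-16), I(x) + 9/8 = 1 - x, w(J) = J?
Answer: 4608 + 576*I ≈ 4608.0 + 576.0*I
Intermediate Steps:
y(E) = 2*I (y(E) = sqrt(-4) = 2*I)
I(x) = -1/8 - x (I(x) = -9/8 + (1 - x) = -1/8 - x)
r(t) = 2*t**2 (r(t) = t*(2*t) = 2*t**2)
W(q) = 16 + 2*I (W(q) = 2*I - 1*(-16) = 2*I + 16 = 16 + 2*I)
r(-12)*W(I(w(-1))) = (2*(-12)**2)*(16 + 2*I) = (2*144)*(16 + 2*I) = 288*(16 + 2*I) = 4608 + 576*I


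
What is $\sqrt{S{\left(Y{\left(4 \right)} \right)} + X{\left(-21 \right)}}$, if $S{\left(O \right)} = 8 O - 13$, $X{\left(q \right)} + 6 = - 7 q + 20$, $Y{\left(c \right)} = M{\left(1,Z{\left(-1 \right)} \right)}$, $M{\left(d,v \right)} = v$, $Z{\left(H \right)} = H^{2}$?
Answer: $2 \sqrt{39} \approx 12.49$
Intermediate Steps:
$Y{\left(c \right)} = 1$ ($Y{\left(c \right)} = \left(-1\right)^{2} = 1$)
$X{\left(q \right)} = 14 - 7 q$ ($X{\left(q \right)} = -6 - \left(-20 + 7 q\right) = 14 - 7 q$)
$S{\left(O \right)} = -13 + 8 O$
$\sqrt{S{\left(Y{\left(4 \right)} \right)} + X{\left(-21 \right)}} = \sqrt{\left(-13 + 8 \cdot 1\right) + \left(14 - -147\right)} = \sqrt{\left(-13 + 8\right) + \left(14 + 147\right)} = \sqrt{-5 + 161} = \sqrt{156} = 2 \sqrt{39}$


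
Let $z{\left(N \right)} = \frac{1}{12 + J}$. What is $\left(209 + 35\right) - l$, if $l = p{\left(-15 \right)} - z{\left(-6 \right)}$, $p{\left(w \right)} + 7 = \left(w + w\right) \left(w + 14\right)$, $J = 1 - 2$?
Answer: $\frac{2432}{11} \approx 221.09$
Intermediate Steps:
$J = -1$
$p{\left(w \right)} = -7 + 2 w \left(14 + w\right)$ ($p{\left(w \right)} = -7 + \left(w + w\right) \left(w + 14\right) = -7 + 2 w \left(14 + w\right)$)
$z{\left(N \right)} = \frac{1}{11}$ ($z{\left(N \right)} = \frac{1}{12 - 1} = \frac{1}{11}$)
$l = \frac{252}{11}$ ($l = \left(-7 + 2 \left(-15\right)^{2} + 28 \left(-15\right)\right) - \frac{1}{11} = \left(-7 + 2 \cdot 225 - 420\right) - \frac{1}{11} = \left(-7 + 450 - 420\right) - \frac{1}{11} = 23 - \frac{1}{11} = \frac{252}{11} \approx 22.909$)
$\left(209 + 35\right) - l = \left(209 + 35\right) - \frac{252}{11} = 244 - \frac{252}{11} = \frac{2432}{11}$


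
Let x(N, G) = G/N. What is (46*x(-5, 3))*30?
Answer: -828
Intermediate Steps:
(46*x(-5, 3))*30 = (46*(3/(-5)))*30 = (46*(3*(-⅕)))*30 = (46*(-⅗))*30 = -138/5*30 = -828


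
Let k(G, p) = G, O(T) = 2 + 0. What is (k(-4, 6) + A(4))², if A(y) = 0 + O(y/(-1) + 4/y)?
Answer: 4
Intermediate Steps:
O(T) = 2
A(y) = 2 (A(y) = 0 + 2 = 2)
(k(-4, 6) + A(4))² = (-4 + 2)² = (-2)² = 4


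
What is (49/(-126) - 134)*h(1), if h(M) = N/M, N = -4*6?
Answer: 9676/3 ≈ 3225.3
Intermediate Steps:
N = -24
h(M) = -24/M
(49/(-126) - 134)*h(1) = (49/(-126) - 134)*(-24/1) = (49*(-1/126) - 134)*(-24*1) = (-7/18 - 134)*(-24) = -2419/18*(-24) = 9676/3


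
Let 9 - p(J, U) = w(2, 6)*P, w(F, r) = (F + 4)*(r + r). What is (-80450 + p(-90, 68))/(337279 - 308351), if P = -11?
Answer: -79649/28928 ≈ -2.7534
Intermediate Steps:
w(F, r) = 2*r*(4 + F) (w(F, r) = (4 + F)*(2*r) = 2*r*(4 + F))
p(J, U) = 801 (p(J, U) = 9 - 2*6*(4 + 2)*(-11) = 9 - 2*6*6*(-11) = 9 - 72*(-11) = 9 - 1*(-792) = 9 + 792 = 801)
(-80450 + p(-90, 68))/(337279 - 308351) = (-80450 + 801)/(337279 - 308351) = -79649/28928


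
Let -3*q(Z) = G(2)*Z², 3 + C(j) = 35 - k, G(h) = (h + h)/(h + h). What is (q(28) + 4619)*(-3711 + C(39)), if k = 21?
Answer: -48370100/3 ≈ -1.6123e+7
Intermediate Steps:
G(h) = 1 (G(h) = (2*h)/((2*h)) = (2*h)*(1/(2*h)) = 1)
C(j) = 11 (C(j) = -3 + (35 - 1*21) = -3 + (35 - 21) = -3 + 14 = 11)
q(Z) = -Z²/3
(q(28) + 4619)*(-3711 + C(39)) = (-⅓*28² + 4619)*(-3711 + 11) = (-⅓*784 + 4619)*(-3700) = (-784/3 + 4619)*(-3700) = (13073/3)*(-3700) = -48370100/3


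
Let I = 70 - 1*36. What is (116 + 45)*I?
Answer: 5474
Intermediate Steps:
I = 34 (I = 70 - 36 = 34)
(116 + 45)*I = (116 + 45)*34 = 161*34 = 5474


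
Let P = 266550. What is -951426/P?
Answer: -158571/44425 ≈ -3.5694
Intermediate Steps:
-951426/P = -951426/266550 = -951426*1/266550 = -158571/44425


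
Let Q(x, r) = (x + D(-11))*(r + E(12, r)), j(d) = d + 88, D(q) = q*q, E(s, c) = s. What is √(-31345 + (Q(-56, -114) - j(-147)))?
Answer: 2*I*√9479 ≈ 194.72*I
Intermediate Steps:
D(q) = q²
j(d) = 88 + d
Q(x, r) = (12 + r)*(121 + x) (Q(x, r) = (x + (-11)²)*(r + 12) = (x + 121)*(12 + r) = (121 + x)*(12 + r) = (12 + r)*(121 + x))
√(-31345 + (Q(-56, -114) - j(-147))) = √(-31345 + ((1452 + 12*(-56) + 121*(-114) - 114*(-56)) - (88 - 147))) = √(-31345 + ((1452 - 672 - 13794 + 6384) - 1*(-59))) = √(-31345 + (-6630 + 59)) = √(-31345 - 6571) = √(-37916) = 2*I*√9479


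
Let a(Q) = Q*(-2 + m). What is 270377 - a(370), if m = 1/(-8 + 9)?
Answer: 270747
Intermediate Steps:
m = 1 (m = 1/1 = 1)
a(Q) = -Q (a(Q) = Q*(-2 + 1) = Q*(-1) = -Q)
270377 - a(370) = 270377 - (-1)*370 = 270377 - 1*(-370) = 270377 + 370 = 270747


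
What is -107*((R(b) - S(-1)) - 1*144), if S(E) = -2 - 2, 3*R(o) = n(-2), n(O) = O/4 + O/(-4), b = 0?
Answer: 14980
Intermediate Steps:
n(O) = 0 (n(O) = O*(¼) + O*(-¼) = O/4 - O/4 = 0)
R(o) = 0 (R(o) = (⅓)*0 = 0)
S(E) = -4
-107*((R(b) - S(-1)) - 1*144) = -107*((0 - 1*(-4)) - 1*144) = -107*((0 + 4) - 144) = -107*(4 - 144) = -107*(-140) = 14980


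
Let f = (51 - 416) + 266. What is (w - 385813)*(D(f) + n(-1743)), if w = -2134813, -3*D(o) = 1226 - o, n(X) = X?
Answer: 16520182804/3 ≈ 5.5067e+9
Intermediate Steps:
f = -99 (f = -365 + 266 = -99)
D(o) = -1226/3 + o/3 (D(o) = -(1226 - o)/3 = -1226/3 + o/3)
(w - 385813)*(D(f) + n(-1743)) = (-2134813 - 385813)*((-1226/3 + (⅓)*(-99)) - 1743) = -2520626*((-1226/3 - 33) - 1743) = -2520626*(-1325/3 - 1743) = -2520626*(-6554/3) = 16520182804/3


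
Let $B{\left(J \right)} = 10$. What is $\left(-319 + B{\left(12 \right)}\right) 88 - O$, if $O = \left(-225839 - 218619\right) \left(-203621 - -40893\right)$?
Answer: $-72325788616$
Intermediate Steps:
$O = 72325761424$ ($O = - 444458 \left(-203621 + \left(-16375 + 57268\right)\right) = - 444458 \left(-203621 + 40893\right) = \left(-444458\right) \left(-162728\right) = 72325761424$)
$\left(-319 + B{\left(12 \right)}\right) 88 - O = \left(-319 + 10\right) 88 - 72325761424 = \left(-309\right) 88 - 72325761424 = -27192 - 72325761424 = -72325788616$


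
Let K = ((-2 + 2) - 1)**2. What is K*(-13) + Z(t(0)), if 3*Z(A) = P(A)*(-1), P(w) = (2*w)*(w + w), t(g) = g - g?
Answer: -13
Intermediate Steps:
t(g) = 0
P(w) = 4*w**2 (P(w) = (2*w)*(2*w) = 4*w**2)
Z(A) = -4*A**2/3 (Z(A) = ((4*A**2)*(-1))/3 = (-4*A**2)/3 = -4*A**2/3)
K = 1 (K = (0 - 1)**2 = (-1)**2 = 1)
K*(-13) + Z(t(0)) = 1*(-13) - 4/3*0**2 = -13 - 4/3*0 = -13 + 0 = -13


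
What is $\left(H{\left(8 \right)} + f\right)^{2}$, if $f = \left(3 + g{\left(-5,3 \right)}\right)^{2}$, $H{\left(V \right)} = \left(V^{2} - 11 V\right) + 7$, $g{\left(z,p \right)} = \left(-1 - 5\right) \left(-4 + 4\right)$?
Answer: $64$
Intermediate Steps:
$g{\left(z,p \right)} = 0$ ($g{\left(z,p \right)} = \left(-6\right) 0 = 0$)
$H{\left(V \right)} = 7 + V^{2} - 11 V$
$f = 9$ ($f = \left(3 + 0\right)^{2} = 3^{2} = 9$)
$\left(H{\left(8 \right)} + f\right)^{2} = \left(\left(7 + 8^{2} - 88\right) + 9\right)^{2} = \left(\left(7 + 64 - 88\right) + 9\right)^{2} = \left(-17 + 9\right)^{2} = \left(-8\right)^{2} = 64$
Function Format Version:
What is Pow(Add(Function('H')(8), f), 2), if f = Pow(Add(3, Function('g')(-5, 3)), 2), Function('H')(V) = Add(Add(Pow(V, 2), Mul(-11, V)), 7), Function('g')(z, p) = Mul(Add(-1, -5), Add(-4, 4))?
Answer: 64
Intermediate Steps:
Function('g')(z, p) = 0 (Function('g')(z, p) = Mul(-6, 0) = 0)
Function('H')(V) = Add(7, Pow(V, 2), Mul(-11, V))
f = 9 (f = Pow(Add(3, 0), 2) = Pow(3, 2) = 9)
Pow(Add(Function('H')(8), f), 2) = Pow(Add(Add(7, Pow(8, 2), Mul(-11, 8)), 9), 2) = Pow(Add(Add(7, 64, -88), 9), 2) = Pow(Add(-17, 9), 2) = Pow(-8, 2) = 64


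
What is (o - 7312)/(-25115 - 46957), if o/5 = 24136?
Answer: -14171/9009 ≈ -1.5730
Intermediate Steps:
o = 120680 (o = 5*24136 = 120680)
(o - 7312)/(-25115 - 46957) = (120680 - 7312)/(-25115 - 46957) = 113368/(-72072) = 113368*(-1/72072) = -14171/9009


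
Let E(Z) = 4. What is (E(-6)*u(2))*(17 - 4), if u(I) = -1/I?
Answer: -26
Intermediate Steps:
(E(-6)*u(2))*(17 - 4) = (4*(-1/2))*(17 - 4) = (4*(-1*1/2))*13 = (4*(-1/2))*13 = -2*13 = -26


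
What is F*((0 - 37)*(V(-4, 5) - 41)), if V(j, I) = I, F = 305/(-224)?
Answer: -101565/56 ≈ -1813.7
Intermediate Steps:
F = -305/224 (F = 305*(-1/224) = -305/224 ≈ -1.3616)
F*((0 - 37)*(V(-4, 5) - 41)) = -305*(0 - 37)*(5 - 41)/224 = -(-11285)*(-36)/224 = -305/224*1332 = -101565/56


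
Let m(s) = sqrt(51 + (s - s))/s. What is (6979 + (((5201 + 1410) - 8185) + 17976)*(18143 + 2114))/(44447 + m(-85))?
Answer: 6276426408212675/839602718822 + 1661311465*sqrt(51)/839602718822 ≈ 7475.5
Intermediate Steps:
m(s) = sqrt(51)/s (m(s) = sqrt(51 + 0)/s = sqrt(51)/s)
(6979 + (((5201 + 1410) - 8185) + 17976)*(18143 + 2114))/(44447 + m(-85)) = (6979 + (((5201 + 1410) - 8185) + 17976)*(18143 + 2114))/(44447 + sqrt(51)/(-85)) = (6979 + ((6611 - 8185) + 17976)*20257)/(44447 + sqrt(51)*(-1/85)) = (6979 + (-1574 + 17976)*20257)/(44447 - sqrt(51)/85) = (6979 + 16402*20257)/(44447 - sqrt(51)/85) = (6979 + 332255314)/(44447 - sqrt(51)/85) = 332262293/(44447 - sqrt(51)/85)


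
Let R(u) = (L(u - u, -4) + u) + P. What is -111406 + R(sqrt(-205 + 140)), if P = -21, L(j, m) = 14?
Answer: -111413 + I*sqrt(65) ≈ -1.1141e+5 + 8.0623*I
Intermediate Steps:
R(u) = -7 + u (R(u) = (14 + u) - 21 = -7 + u)
-111406 + R(sqrt(-205 + 140)) = -111406 + (-7 + sqrt(-205 + 140)) = -111406 + (-7 + sqrt(-65)) = -111406 + (-7 + I*sqrt(65)) = -111413 + I*sqrt(65)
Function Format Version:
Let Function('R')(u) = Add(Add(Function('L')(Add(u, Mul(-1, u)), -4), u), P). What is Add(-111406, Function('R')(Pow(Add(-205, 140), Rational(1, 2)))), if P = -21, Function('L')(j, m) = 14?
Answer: Add(-111413, Mul(I, Pow(65, Rational(1, 2)))) ≈ Add(-1.1141e+5, Mul(8.0623, I))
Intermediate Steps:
Function('R')(u) = Add(-7, u) (Function('R')(u) = Add(Add(14, u), -21) = Add(-7, u))
Add(-111406, Function('R')(Pow(Add(-205, 140), Rational(1, 2)))) = Add(-111406, Add(-7, Pow(Add(-205, 140), Rational(1, 2)))) = Add(-111406, Add(-7, Pow(-65, Rational(1, 2)))) = Add(-111406, Add(-7, Mul(I, Pow(65, Rational(1, 2))))) = Add(-111413, Mul(I, Pow(65, Rational(1, 2))))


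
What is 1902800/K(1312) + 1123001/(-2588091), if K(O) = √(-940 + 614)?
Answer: -102091/235281 - 951400*I*√326/163 ≈ -0.43391 - 1.0539e+5*I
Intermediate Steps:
K(O) = I*√326 (K(O) = √(-326) = I*√326)
1902800/K(1312) + 1123001/(-2588091) = 1902800/((I*√326)) + 1123001/(-2588091) = 1902800*(-I*√326/326) + 1123001*(-1/2588091) = -951400*I*√326/163 - 102091/235281 = -102091/235281 - 951400*I*√326/163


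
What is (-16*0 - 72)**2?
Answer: 5184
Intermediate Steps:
(-16*0 - 72)**2 = (-8*0 - 72)**2 = (0 - 72)**2 = (-72)**2 = 5184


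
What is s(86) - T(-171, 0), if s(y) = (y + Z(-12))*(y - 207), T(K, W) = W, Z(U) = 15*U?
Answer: 11374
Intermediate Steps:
s(y) = (-207 + y)*(-180 + y) (s(y) = (y + 15*(-12))*(y - 207) = (y - 180)*(-207 + y) = (-180 + y)*(-207 + y) = (-207 + y)*(-180 + y))
s(86) - T(-171, 0) = (37260 + 86**2 - 387*86) - 1*0 = (37260 + 7396 - 33282) + 0 = 11374 + 0 = 11374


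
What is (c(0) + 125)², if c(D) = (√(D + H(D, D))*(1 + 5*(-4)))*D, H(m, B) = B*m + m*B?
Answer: 15625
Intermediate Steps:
H(m, B) = 2*B*m (H(m, B) = B*m + B*m = 2*B*m)
c(D) = -19*D*√(D + 2*D²) (c(D) = (√(D + 2*D*D)*(1 + 5*(-4)))*D = (√(D + 2*D²)*(1 - 20))*D = (√(D + 2*D²)*(-19))*D = (-19*√(D + 2*D²))*D = -19*D*√(D + 2*D²))
(c(0) + 125)² = (-19*0*√(0*(1 + 2*0)) + 125)² = (-19*0*√(0*(1 + 0)) + 125)² = (-19*0*√(0*1) + 125)² = (-19*0*√0 + 125)² = (-19*0*0 + 125)² = (0 + 125)² = 125² = 15625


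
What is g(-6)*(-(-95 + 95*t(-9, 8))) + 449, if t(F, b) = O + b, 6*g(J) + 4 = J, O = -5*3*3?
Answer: -16703/3 ≈ -5567.7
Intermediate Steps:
O = -45 (O = -15*3 = -45)
g(J) = -⅔ + J/6
t(F, b) = -45 + b
g(-6)*(-(-95 + 95*t(-9, 8))) + 449 = (-⅔ + (⅙)*(-6))*(-95/(1/((-45 + 8) - 1))) + 449 = (-⅔ - 1)*(-95/(1/(-37 - 1))) + 449 = -(-475)/(3*(1/(-38))) + 449 = -(-475)/(3*(-1/38)) + 449 = -(-475)*(-38)/3 + 449 = -5/3*3610 + 449 = -18050/3 + 449 = -16703/3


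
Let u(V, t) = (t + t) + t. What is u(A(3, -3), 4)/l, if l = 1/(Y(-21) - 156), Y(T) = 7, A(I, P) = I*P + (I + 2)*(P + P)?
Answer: -1788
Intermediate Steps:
A(I, P) = I*P + 2*P*(2 + I) (A(I, P) = I*P + (2 + I)*(2*P) = I*P + 2*P*(2 + I))
u(V, t) = 3*t (u(V, t) = 2*t + t = 3*t)
l = -1/149 (l = 1/(7 - 156) = 1/(-149) = -1/149 ≈ -0.0067114)
u(A(3, -3), 4)/l = (3*4)/(-1/149) = 12*(-149) = -1788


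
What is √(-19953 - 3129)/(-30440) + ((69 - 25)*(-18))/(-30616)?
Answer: 99/3827 - I*√23082/30440 ≈ 0.025869 - 0.0049911*I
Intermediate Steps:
√(-19953 - 3129)/(-30440) + ((69 - 25)*(-18))/(-30616) = √(-23082)*(-1/30440) + (44*(-18))*(-1/30616) = (I*√23082)*(-1/30440) - 792*(-1/30616) = -I*√23082/30440 + 99/3827 = 99/3827 - I*√23082/30440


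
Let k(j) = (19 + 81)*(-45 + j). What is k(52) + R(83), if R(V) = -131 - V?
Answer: 486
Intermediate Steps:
k(j) = -4500 + 100*j (k(j) = 100*(-45 + j) = -4500 + 100*j)
k(52) + R(83) = (-4500 + 100*52) + (-131 - 1*83) = (-4500 + 5200) + (-131 - 83) = 700 - 214 = 486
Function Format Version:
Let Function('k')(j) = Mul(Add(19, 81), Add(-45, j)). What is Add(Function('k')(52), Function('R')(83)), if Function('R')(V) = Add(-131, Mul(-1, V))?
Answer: 486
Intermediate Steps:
Function('k')(j) = Add(-4500, Mul(100, j)) (Function('k')(j) = Mul(100, Add(-45, j)) = Add(-4500, Mul(100, j)))
Add(Function('k')(52), Function('R')(83)) = Add(Add(-4500, Mul(100, 52)), Add(-131, Mul(-1, 83))) = Add(Add(-4500, 5200), Add(-131, -83)) = Add(700, -214) = 486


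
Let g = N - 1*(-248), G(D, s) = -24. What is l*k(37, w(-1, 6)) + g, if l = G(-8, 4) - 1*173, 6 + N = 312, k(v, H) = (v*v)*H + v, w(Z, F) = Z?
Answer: 262958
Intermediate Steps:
k(v, H) = v + H*v² (k(v, H) = v²*H + v = H*v² + v = v + H*v²)
N = 306 (N = -6 + 312 = 306)
l = -197 (l = -24 - 1*173 = -24 - 173 = -197)
g = 554 (g = 306 - 1*(-248) = 306 + 248 = 554)
l*k(37, w(-1, 6)) + g = -7289*(1 - 1*37) + 554 = -7289*(1 - 37) + 554 = -7289*(-36) + 554 = -197*(-1332) + 554 = 262404 + 554 = 262958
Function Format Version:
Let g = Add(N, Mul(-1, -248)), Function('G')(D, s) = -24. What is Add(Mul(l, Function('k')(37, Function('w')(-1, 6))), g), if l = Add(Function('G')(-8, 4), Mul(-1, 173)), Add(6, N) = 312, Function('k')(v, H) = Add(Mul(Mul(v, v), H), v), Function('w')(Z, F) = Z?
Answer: 262958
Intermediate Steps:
Function('k')(v, H) = Add(v, Mul(H, Pow(v, 2))) (Function('k')(v, H) = Add(Mul(Pow(v, 2), H), v) = Add(Mul(H, Pow(v, 2)), v) = Add(v, Mul(H, Pow(v, 2))))
N = 306 (N = Add(-6, 312) = 306)
l = -197 (l = Add(-24, Mul(-1, 173)) = Add(-24, -173) = -197)
g = 554 (g = Add(306, Mul(-1, -248)) = Add(306, 248) = 554)
Add(Mul(l, Function('k')(37, Function('w')(-1, 6))), g) = Add(Mul(-197, Mul(37, Add(1, Mul(-1, 37)))), 554) = Add(Mul(-197, Mul(37, Add(1, -37))), 554) = Add(Mul(-197, Mul(37, -36)), 554) = Add(Mul(-197, -1332), 554) = Add(262404, 554) = 262958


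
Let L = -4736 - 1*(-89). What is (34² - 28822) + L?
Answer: -32313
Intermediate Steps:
L = -4647 (L = -4736 + 89 = -4647)
(34² - 28822) + L = (34² - 28822) - 4647 = (1156 - 28822) - 4647 = -27666 - 4647 = -32313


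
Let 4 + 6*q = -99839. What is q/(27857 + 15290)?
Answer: -33281/86294 ≈ -0.38567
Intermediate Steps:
q = -33281/2 (q = -⅔ + (⅙)*(-99839) = -⅔ - 99839/6 = -33281/2 ≈ -16641.)
q/(27857 + 15290) = -33281/(2*(27857 + 15290)) = -33281/2/43147 = -33281/2*1/43147 = -33281/86294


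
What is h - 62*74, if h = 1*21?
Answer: -4567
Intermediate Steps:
h = 21
h - 62*74 = 21 - 62*74 = 21 - 4588 = -4567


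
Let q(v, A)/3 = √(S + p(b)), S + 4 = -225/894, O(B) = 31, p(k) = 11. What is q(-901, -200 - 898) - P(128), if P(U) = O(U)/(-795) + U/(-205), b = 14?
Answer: 21623/32595 + 3*√599278/298 ≈ 8.4566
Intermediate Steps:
S = -1267/298 (S = -4 - 225/894 = -4 - 225*1/894 = -4 - 75/298 = -1267/298 ≈ -4.2517)
q(v, A) = 3*√599278/298 (q(v, A) = 3*√(-1267/298 + 11) = 3*√(2011/298) = 3*(√599278/298) = 3*√599278/298)
P(U) = -31/795 - U/205 (P(U) = 31/(-795) + U/(-205) = 31*(-1/795) + U*(-1/205) = -31/795 - U/205)
q(-901, -200 - 898) - P(128) = 3*√599278/298 - (-31/795 - 1/205*128) = 3*√599278/298 - (-31/795 - 128/205) = 3*√599278/298 - 1*(-21623/32595) = 3*√599278/298 + 21623/32595 = 21623/32595 + 3*√599278/298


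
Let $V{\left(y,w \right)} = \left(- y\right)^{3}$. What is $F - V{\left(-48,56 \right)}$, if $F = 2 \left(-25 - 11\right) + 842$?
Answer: $-109822$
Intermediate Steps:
$V{\left(y,w \right)} = - y^{3}$
$F = 770$ ($F = 2 \left(-36\right) + 842 = -72 + 842 = 770$)
$F - V{\left(-48,56 \right)} = 770 - - \left(-48\right)^{3} = 770 - \left(-1\right) \left(-110592\right) = 770 - 110592 = -109822$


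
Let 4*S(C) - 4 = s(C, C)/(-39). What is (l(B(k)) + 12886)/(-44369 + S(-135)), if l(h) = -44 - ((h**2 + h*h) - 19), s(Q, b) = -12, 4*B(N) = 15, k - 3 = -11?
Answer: -148291/512696 ≈ -0.28924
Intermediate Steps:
k = -8 (k = 3 - 11 = -8)
B(N) = 15/4 (B(N) = (1/4)*15 = 15/4)
S(C) = 14/13 (S(C) = 1 + (-12/(-39))/4 = 1 + (-12*(-1/39))/4 = 1 + (1/4)*(4/13) = 1 + 1/13 = 14/13)
l(h) = -25 - 2*h**2 (l(h) = -44 - ((h**2 + h**2) - 19) = -44 - (2*h**2 - 19) = -44 - (-19 + 2*h**2) = -44 + (19 - 2*h**2) = -25 - 2*h**2)
(l(B(k)) + 12886)/(-44369 + S(-135)) = ((-25 - 2*(15/4)**2) + 12886)/(-44369 + 14/13) = ((-25 - 2*225/16) + 12886)/(-576783/13) = ((-25 - 225/8) + 12886)*(-13/576783) = (-425/8 + 12886)*(-13/576783) = (102663/8)*(-13/576783) = -148291/512696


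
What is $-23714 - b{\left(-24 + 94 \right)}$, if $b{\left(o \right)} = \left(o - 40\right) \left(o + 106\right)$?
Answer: $-28994$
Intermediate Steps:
$b{\left(o \right)} = \left(-40 + o\right) \left(106 + o\right)$
$-23714 - b{\left(-24 + 94 \right)} = -23714 - \left(-4240 + \left(-24 + 94\right)^{2} + 66 \left(-24 + 94\right)\right) = -23714 - \left(-4240 + 70^{2} + 66 \cdot 70\right) = -23714 - \left(-4240 + 4900 + 4620\right) = -23714 - 5280 = -28994$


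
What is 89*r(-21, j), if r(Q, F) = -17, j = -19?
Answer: -1513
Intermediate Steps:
89*r(-21, j) = 89*(-17) = -1513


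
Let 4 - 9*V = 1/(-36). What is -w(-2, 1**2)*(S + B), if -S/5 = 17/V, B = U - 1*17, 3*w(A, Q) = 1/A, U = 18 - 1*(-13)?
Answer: -2551/87 ≈ -29.322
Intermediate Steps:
V = 145/324 (V = 4/9 - 1/9/(-36) = 4/9 - 1/9*(-1/36) = 4/9 + 1/324 = 145/324 ≈ 0.44753)
U = 31 (U = 18 + 13 = 31)
w(A, Q) = 1/(3*A)
B = 14 (B = 31 - 1*17 = 31 - 17 = 14)
S = -5508/29 (S = -85/145/324 = -85*324/145 = -5*5508/145 = -5508/29 ≈ -189.93)
-w(-2, 1**2)*(S + B) = -(1/3)/(-2)*(-5508/29 + 14) = -(1/3)*(-1/2)*(-5102)/29 = -(-1)*(-5102)/(6*29) = -1*2551/87 = -2551/87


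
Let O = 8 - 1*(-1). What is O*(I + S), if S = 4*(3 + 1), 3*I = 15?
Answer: 189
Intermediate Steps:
I = 5 (I = (1/3)*15 = 5)
S = 16 (S = 4*4 = 16)
O = 9 (O = 8 + 1 = 9)
O*(I + S) = 9*(5 + 16) = 9*21 = 189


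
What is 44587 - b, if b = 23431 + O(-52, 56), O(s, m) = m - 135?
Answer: 21235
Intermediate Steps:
O(s, m) = -135 + m
b = 23352 (b = 23431 + (-135 + 56) = 23431 - 79 = 23352)
44587 - b = 44587 - 1*23352 = 44587 - 23352 = 21235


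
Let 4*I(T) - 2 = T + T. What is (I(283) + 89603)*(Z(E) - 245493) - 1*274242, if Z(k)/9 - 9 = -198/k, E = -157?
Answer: -3457729620984/157 ≈ -2.2024e+10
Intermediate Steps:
I(T) = 1/2 + T/2 (I(T) = 1/2 + (T + T)/4 = 1/2 + (2*T)/4 = 1/2 + T/2)
Z(k) = 81 - 1782/k (Z(k) = 81 + 9*(-198/k) = 81 - 1782/k)
(I(283) + 89603)*(Z(E) - 245493) - 1*274242 = ((1/2 + (1/2)*283) + 89603)*((81 - 1782/(-157)) - 245493) - 1*274242 = ((1/2 + 283/2) + 89603)*((81 - 1782*(-1/157)) - 245493) - 274242 = (142 + 89603)*((81 + 1782/157) - 245493) - 274242 = 89745*(14499/157 - 245493) - 274242 = 89745*(-38527902/157) - 274242 = -3457686564990/157 - 274242 = -3457729620984/157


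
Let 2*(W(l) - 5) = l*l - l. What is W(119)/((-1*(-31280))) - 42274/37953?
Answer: -527836471/593584920 ≈ -0.88923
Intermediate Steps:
W(l) = 5 + l²/2 - l/2 (W(l) = 5 + (l*l - l)/2 = 5 + (l² - l)/2 = 5 + (l²/2 - l/2) = 5 + l²/2 - l/2)
W(119)/((-1*(-31280))) - 42274/37953 = (5 + (½)*119² - ½*119)/((-1*(-31280))) - 42274/37953 = (5 + (½)*14161 - 119/2)/31280 - 42274*1/37953 = (5 + 14161/2 - 119/2)*(1/31280) - 42274/37953 = 7026*(1/31280) - 42274/37953 = 3513/15640 - 42274/37953 = -527836471/593584920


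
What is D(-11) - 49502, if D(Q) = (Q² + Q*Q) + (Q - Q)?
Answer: -49260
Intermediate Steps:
D(Q) = 2*Q² (D(Q) = (Q² + Q²) + 0 = 2*Q² + 0 = 2*Q²)
D(-11) - 49502 = 2*(-11)² - 49502 = 2*121 - 49502 = 242 - 49502 = -49260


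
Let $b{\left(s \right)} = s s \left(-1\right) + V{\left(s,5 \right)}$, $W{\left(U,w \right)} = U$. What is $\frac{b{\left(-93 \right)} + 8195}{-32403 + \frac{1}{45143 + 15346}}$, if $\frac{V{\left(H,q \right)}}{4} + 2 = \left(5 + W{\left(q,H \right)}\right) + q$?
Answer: $\frac{12158289}{980012533} \approx 0.012406$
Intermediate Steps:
$V{\left(H,q \right)} = 12 + 8 q$ ($V{\left(H,q \right)} = -8 + 4 \left(\left(5 + q\right) + q\right) = -8 + 4 \left(5 + 2 q\right) = -8 + \left(20 + 8 q\right) = 12 + 8 q$)
$b{\left(s \right)} = 52 - s^{2}$ ($b{\left(s \right)} = s s \left(-1\right) + \left(12 + 8 \cdot 5\right) = s \left(- s\right) + \left(12 + 40\right) = - s^{2} + 52 = 52 - s^{2}$)
$\frac{b{\left(-93 \right)} + 8195}{-32403 + \frac{1}{45143 + 15346}} = \frac{\left(52 - \left(-93\right)^{2}\right) + 8195}{-32403 + \frac{1}{45143 + 15346}} = \frac{\left(52 - 8649\right) + 8195}{-32403 + \frac{1}{60489}} = \frac{-8597 + 8195}{- \frac{1960025066}{60489}} = \left(-402\right) \left(- \frac{60489}{1960025066}\right) = \frac{12158289}{980012533}$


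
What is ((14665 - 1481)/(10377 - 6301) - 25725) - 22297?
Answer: -48931122/1019 ≈ -48019.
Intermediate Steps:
((14665 - 1481)/(10377 - 6301) - 25725) - 22297 = (13184/4076 - 25725) - 22297 = (13184*(1/4076) - 25725) - 22297 = (3296/1019 - 25725) - 22297 = -26210479/1019 - 22297 = -48931122/1019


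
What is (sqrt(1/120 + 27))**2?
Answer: 3241/120 ≈ 27.008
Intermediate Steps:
(sqrt(1/120 + 27))**2 = (sqrt(3241/120))**2 = (sqrt(97230)/60)**2 = 3241/120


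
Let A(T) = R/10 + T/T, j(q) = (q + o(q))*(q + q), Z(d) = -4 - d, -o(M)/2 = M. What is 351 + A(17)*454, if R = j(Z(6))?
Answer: -8275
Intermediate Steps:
o(M) = -2*M
j(q) = -2*q² (j(q) = (q - 2*q)*(q + q) = (-q)*(2*q) = -2*q²)
R = -200 (R = -2*(-4 - 1*6)² = -2*(-4 - 6)² = -2*(-10)² = -2*100 = -200)
A(T) = -19 (A(T) = -200/10 + T/T = -200*⅒ + 1 = -20 + 1 = -19)
351 + A(17)*454 = 351 - 19*454 = 351 - 8626 = -8275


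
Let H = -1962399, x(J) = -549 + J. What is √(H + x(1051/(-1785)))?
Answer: I*√6254395867335/1785 ≈ 1401.1*I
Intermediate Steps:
√(H + x(1051/(-1785))) = √(-1962399 + (-549 + 1051/(-1785))) = √(-1962399 + (-549 + 1051*(-1/1785))) = √(-1962399 + (-549 - 1051/1785)) = √(-1962399 - 981016/1785) = √(-3503863231/1785) = I*√6254395867335/1785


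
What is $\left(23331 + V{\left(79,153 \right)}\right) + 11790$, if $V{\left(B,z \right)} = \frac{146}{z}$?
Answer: $\frac{5373659}{153} \approx 35122.0$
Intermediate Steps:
$\left(23331 + V{\left(79,153 \right)}\right) + 11790 = \left(23331 + \frac{146}{153}\right) + 11790 = \frac{3569789}{153} + 11790 = \frac{5373659}{153}$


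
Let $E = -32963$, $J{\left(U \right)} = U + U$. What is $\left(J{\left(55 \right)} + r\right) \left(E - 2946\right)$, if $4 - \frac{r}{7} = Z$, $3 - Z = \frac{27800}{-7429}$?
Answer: $- \frac{24223960037}{7429} \approx -3.2607 \cdot 10^{6}$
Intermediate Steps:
$J{\left(U \right)} = 2 U$
$Z = \frac{50087}{7429}$ ($Z = 3 - \frac{27800}{-7429} = 3 - 27800 \left(- \frac{1}{7429}\right) = 3 - - \frac{27800}{7429} = 3 + \frac{27800}{7429} = \frac{50087}{7429} \approx 6.7421$)
$r = - \frac{142597}{7429}$ ($r = 28 - \frac{350609}{7429} = - \frac{142597}{7429} \approx -19.195$)
$\left(J{\left(55 \right)} + r\right) \left(E - 2946\right) = \left(2 \cdot 55 - \frac{142597}{7429}\right) \left(-32963 - 2946\right) = \left(110 - \frac{142597}{7429}\right) \left(-35909\right) = \frac{674593}{7429} \left(-35909\right) = - \frac{24223960037}{7429}$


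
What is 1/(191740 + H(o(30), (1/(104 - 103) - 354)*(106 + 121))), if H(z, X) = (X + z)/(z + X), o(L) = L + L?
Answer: 1/191741 ≈ 5.2154e-6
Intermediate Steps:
o(L) = 2*L
H(z, X) = 1 (H(z, X) = (X + z)/(X + z) = 1)
1/(191740 + H(o(30), (1/(104 - 103) - 354)*(106 + 121))) = 1/(191740 + 1) = 1/191741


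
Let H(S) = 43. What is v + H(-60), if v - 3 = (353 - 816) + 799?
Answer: 382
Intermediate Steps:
v = 339 (v = 3 + ((353 - 816) + 799) = 3 + (-463 + 799) = 3 + 336 = 339)
v + H(-60) = 339 + 43 = 382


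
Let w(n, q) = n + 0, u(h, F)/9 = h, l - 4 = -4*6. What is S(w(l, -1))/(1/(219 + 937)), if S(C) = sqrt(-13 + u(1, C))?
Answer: 2312*I ≈ 2312.0*I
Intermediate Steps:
l = -20 (l = 4 - 4*6 = 4 - 24 = -20)
u(h, F) = 9*h
w(n, q) = n
S(C) = 2*I (S(C) = sqrt(-13 + 9*1) = sqrt(-13 + 9) = sqrt(-4) = 2*I)
S(w(l, -1))/(1/(219 + 937)) = (2*I)/(1/(219 + 937)) = (2*I)/(1/1156) = (2*I)*1156 = 2312*I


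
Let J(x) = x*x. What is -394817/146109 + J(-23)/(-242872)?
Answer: -95967286085/35485785048 ≈ -2.7044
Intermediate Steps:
J(x) = x²
-394817/146109 + J(-23)/(-242872) = -394817/146109 + (-23)²/(-242872) = -394817*1/146109 + 529*(-1/242872) = -394817/146109 - 529/242872 = -95967286085/35485785048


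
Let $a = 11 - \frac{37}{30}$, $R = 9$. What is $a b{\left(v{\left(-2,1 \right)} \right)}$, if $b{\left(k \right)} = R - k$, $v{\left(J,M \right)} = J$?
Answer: $\frac{3223}{30} \approx 107.43$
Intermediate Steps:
$b{\left(k \right)} = 9 - k$
$a = \frac{293}{30}$ ($a = 11 - 37 \cdot \frac{1}{30} = 11 - \frac{37}{30} = \frac{293}{30} \approx 9.7667$)
$a b{\left(v{\left(-2,1 \right)} \right)} = \frac{293 \left(9 - -2\right)}{30} = \frac{293 \left(9 + 2\right)}{30} = \frac{293}{30} \cdot 11 = \frac{3223}{30}$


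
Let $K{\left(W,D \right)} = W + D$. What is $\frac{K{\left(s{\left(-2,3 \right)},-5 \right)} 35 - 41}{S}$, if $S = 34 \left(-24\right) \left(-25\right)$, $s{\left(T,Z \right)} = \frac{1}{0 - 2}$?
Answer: $- \frac{467}{40800} \approx -0.011446$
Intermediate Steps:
$s{\left(T,Z \right)} = - \frac{1}{2}$ ($s{\left(T,Z \right)} = \frac{1}{-2} = - \frac{1}{2}$)
$K{\left(W,D \right)} = D + W$
$S = 20400$ ($S = \left(-816\right) \left(-25\right) = 20400$)
$\frac{K{\left(s{\left(-2,3 \right)},-5 \right)} 35 - 41}{S} = \frac{\left(-5 - \frac{1}{2}\right) 35 - 41}{20400} = \left(\left(- \frac{11}{2}\right) 35 - 41\right) \frac{1}{20400} = \left(- \frac{385}{2} - 41\right) \frac{1}{20400} = \left(- \frac{467}{2}\right) \frac{1}{20400} = - \frac{467}{40800}$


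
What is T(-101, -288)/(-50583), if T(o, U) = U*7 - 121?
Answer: 2137/50583 ≈ 0.042247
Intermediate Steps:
T(o, U) = -121 + 7*U (T(o, U) = 7*U - 121 = -121 + 7*U)
T(-101, -288)/(-50583) = (-121 + 7*(-288))/(-50583) = (-121 - 2016)*(-1/50583) = -2137*(-1/50583) = 2137/50583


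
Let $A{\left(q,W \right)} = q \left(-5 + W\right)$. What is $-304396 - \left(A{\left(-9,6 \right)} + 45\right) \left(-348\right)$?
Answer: $-291868$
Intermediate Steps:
$-304396 - \left(A{\left(-9,6 \right)} + 45\right) \left(-348\right) = -304396 - \left(- 9 \left(-5 + 6\right) + 45\right) \left(-348\right) = -304396 - \left(\left(-9\right) 1 + 45\right) \left(-348\right) = -304396 - \left(-9 + 45\right) \left(-348\right) = -304396 - 36 \left(-348\right) = -304396 - -12528 = -304396 + 12528 = -291868$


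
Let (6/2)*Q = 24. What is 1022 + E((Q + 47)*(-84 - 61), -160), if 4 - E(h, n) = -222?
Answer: 1248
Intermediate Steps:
Q = 8 (Q = (1/3)*24 = 8)
E(h, n) = 226 (E(h, n) = 4 - 1*(-222) = 4 + 222 = 226)
1022 + E((Q + 47)*(-84 - 61), -160) = 1022 + 226 = 1248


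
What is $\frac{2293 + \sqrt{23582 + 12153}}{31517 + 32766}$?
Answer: $\frac{2293}{64283} + \frac{\sqrt{35735}}{64283} \approx 0.038611$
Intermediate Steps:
$\frac{2293 + \sqrt{23582 + 12153}}{31517 + 32766} = \frac{2293 + \sqrt{35735}}{64283} = \left(2293 + \sqrt{35735}\right) \frac{1}{64283} = \frac{2293}{64283} + \frac{\sqrt{35735}}{64283}$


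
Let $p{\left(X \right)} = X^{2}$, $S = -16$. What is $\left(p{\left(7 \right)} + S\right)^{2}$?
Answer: $1089$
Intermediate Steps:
$\left(p{\left(7 \right)} + S\right)^{2} = \left(7^{2} - 16\right)^{2} = \left(49 - 16\right)^{2} = 33^{2} = 1089$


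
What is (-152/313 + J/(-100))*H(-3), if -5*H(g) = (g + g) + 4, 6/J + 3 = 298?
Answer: -2242939/11541875 ≈ -0.19433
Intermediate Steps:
J = 6/295 (J = 6/(-3 + 298) = 6/295 ≈ 0.020339)
H(g) = -⅘ - 2*g/5 (H(g) = -((g + g) + 4)/5 = -(2*g + 4)/5 = -(4 + 2*g)/5 = -⅘ - 2*g/5)
(-152/313 + J/(-100))*H(-3) = (-152/313 + (6/295)/(-100))*(-⅘ - ⅖*(-3)) = (-152*1/313 + (6/295)*(-1/100))*(-⅘ + 6/5) = (-152/313 - 3/14750)*(⅖) = -2242939/4616750*⅖ = -2242939/11541875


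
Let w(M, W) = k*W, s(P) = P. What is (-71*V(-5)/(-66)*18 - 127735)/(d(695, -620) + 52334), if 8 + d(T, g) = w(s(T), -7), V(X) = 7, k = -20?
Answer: -701797/288563 ≈ -2.4320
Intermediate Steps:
w(M, W) = -20*W
d(T, g) = 132 (d(T, g) = -8 - 20*(-7) = -8 + 140 = 132)
(-71*V(-5)/(-66)*18 - 127735)/(d(695, -620) + 52334) = (-497/(-66)*18 - 127735)/(132 + 52334) = (-497*(-1)/66*18 - 127735)/52466 = (-71*(-7/66)*18 - 127735)*(1/52466) = ((497/66)*18 - 127735)*(1/52466) = (1491/11 - 127735)*(1/52466) = -1403594/11*1/52466 = -701797/288563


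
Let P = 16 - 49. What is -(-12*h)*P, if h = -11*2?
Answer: 8712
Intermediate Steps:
h = -22
P = -33
-(-12*h)*P = -(-12*(-22))*(-33) = -264*(-33) = -1*(-8712) = 8712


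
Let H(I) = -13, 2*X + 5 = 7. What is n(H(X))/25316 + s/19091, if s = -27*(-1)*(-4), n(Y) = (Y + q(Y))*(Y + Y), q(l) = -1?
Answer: 1053749/120826939 ≈ 0.0087211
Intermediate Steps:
X = 1 (X = -5/2 + (½)*7 = -5/2 + 7/2 = 1)
n(Y) = 2*Y*(-1 + Y) (n(Y) = (Y - 1)*(Y + Y) = (-1 + Y)*(2*Y) = 2*Y*(-1 + Y))
s = -108 (s = 27*(-4) = -108)
n(H(X))/25316 + s/19091 = (2*(-13)*(-1 - 13))/25316 - 108/19091 = (2*(-13)*(-14))*(1/25316) - 108*1/19091 = 364*(1/25316) - 108/19091 = 91/6329 - 108/19091 = 1053749/120826939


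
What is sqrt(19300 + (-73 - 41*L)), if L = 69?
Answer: 3*sqrt(1822) ≈ 128.05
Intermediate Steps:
sqrt(19300 + (-73 - 41*L)) = sqrt(19300 + (-73 - 41*69)) = sqrt(19300 + (-73 - 2829)) = sqrt(19300 - 2902) = sqrt(16398) = 3*sqrt(1822)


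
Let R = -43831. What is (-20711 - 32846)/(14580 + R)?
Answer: 53557/29251 ≈ 1.8309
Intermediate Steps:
(-20711 - 32846)/(14580 + R) = (-20711 - 32846)/(14580 - 43831) = -53557/(-29251) = -53557*(-1/29251) = 53557/29251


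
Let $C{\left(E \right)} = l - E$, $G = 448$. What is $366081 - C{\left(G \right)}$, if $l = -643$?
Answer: $367172$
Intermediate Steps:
$C{\left(E \right)} = -643 - E$
$366081 - C{\left(G \right)} = 366081 - \left(-643 - 448\right) = 366081 - -1091 = 366081 + 1091 = 367172$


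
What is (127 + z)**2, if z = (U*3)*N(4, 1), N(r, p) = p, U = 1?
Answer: 16900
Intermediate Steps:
z = 3 (z = (1*3)*1 = 3*1 = 3)
(127 + z)**2 = (127 + 3)**2 = 130**2 = 16900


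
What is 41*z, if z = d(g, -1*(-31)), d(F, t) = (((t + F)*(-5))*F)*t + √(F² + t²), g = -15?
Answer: 1525200 + 41*√1186 ≈ 1.5266e+6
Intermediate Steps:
d(F, t) = √(F² + t²) + F*t*(-5*F - 5*t) (d(F, t) = (((F + t)*(-5))*F)*t + √(F² + t²) = ((-5*F - 5*t)*F)*t + √(F² + t²) = (F*(-5*F - 5*t))*t + √(F² + t²) = F*t*(-5*F - 5*t) + √(F² + t²) = √(F² + t²) + F*t*(-5*F - 5*t))
z = 37200 + √1186 (z = √((-15)² + (-1*(-31))²) - 5*(-15)*(-1*(-31))² - 5*(-1*(-31))*(-15)² = √(225 + 31²) - 5*(-15)*31² - 5*31*225 = √(225 + 961) - 5*(-15)*961 - 34875 = √1186 + 72075 - 34875 = 37200 + √1186 ≈ 37234.)
41*z = 41*(37200 + √1186) = 1525200 + 41*√1186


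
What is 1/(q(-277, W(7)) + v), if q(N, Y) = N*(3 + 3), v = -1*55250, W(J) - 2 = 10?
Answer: -1/56912 ≈ -1.7571e-5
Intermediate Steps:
W(J) = 12 (W(J) = 2 + 10 = 12)
v = -55250
q(N, Y) = 6*N (q(N, Y) = N*6 = 6*N)
1/(q(-277, W(7)) + v) = 1/(6*(-277) - 55250) = 1/(-1662 - 55250) = 1/(-56912) = -1/56912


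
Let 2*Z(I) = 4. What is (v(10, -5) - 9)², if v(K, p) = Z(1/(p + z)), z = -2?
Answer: 49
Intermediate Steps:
Z(I) = 2 (Z(I) = (½)*4 = 2)
v(K, p) = 2
(v(10, -5) - 9)² = (2 - 9)² = (-7)² = 49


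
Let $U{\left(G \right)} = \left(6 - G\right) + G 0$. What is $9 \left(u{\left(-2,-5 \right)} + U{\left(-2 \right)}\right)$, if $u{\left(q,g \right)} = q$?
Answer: $54$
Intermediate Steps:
$U{\left(G \right)} = 6 - G$ ($U{\left(G \right)} = \left(6 - G\right) + 0 = 6 - G$)
$9 \left(u{\left(-2,-5 \right)} + U{\left(-2 \right)}\right) = 9 \left(-2 + \left(6 - -2\right)\right) = 9 \left(-2 + \left(6 + 2\right)\right) = 9 \left(-2 + 8\right) = 9 \cdot 6 = 54$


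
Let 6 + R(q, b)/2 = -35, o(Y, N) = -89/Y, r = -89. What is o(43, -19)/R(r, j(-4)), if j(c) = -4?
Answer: 89/3526 ≈ 0.025241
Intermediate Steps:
R(q, b) = -82 (R(q, b) = -12 + 2*(-35) = -12 - 70 = -82)
o(43, -19)/R(r, j(-4)) = -89/43/(-82) = -89*1/43*(-1/82) = -89/43*(-1/82) = 89/3526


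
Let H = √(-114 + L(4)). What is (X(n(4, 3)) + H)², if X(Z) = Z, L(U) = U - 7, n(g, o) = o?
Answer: -108 + 18*I*√13 ≈ -108.0 + 64.9*I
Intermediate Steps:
L(U) = -7 + U
H = 3*I*√13 (H = √(-114 + (-7 + 4)) = √(-114 - 3) = √(-117) = 3*I*√13 ≈ 10.817*I)
(X(n(4, 3)) + H)² = (3 + 3*I*√13)²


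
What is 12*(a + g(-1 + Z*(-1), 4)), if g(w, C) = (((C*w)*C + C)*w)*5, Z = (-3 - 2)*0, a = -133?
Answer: -876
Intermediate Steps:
Z = 0 (Z = -5*0 = 0)
g(w, C) = 5*w*(C + w*C**2) (g(w, C) = ((w*C**2 + C)*w)*5 = ((C + w*C**2)*w)*5 = (w*(C + w*C**2))*5 = 5*w*(C + w*C**2))
12*(a + g(-1 + Z*(-1), 4)) = 12*(-133 + 5*4*(-1 + 0*(-1))*(1 + 4*(-1 + 0*(-1)))) = 12*(-133 + 5*4*(-1 + 0)*(1 + 4*(-1 + 0))) = 12*(-133 + 5*4*(-1)*(1 + 4*(-1))) = 12*(-133 + 5*4*(-1)*(1 - 4)) = 12*(-133 + 5*4*(-1)*(-3)) = 12*(-133 + 60) = 12*(-73) = -876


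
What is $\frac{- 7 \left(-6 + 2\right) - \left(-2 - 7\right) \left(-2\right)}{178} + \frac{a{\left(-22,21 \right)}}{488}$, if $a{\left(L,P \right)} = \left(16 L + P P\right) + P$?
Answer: $\frac{6115}{21716} \approx 0.28159$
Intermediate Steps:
$a{\left(L,P \right)} = P + P^{2} + 16 L$ ($a{\left(L,P \right)} = \left(16 L + P^{2}\right) + P = \left(P^{2} + 16 L\right) + P = P + P^{2} + 16 L$)
$\frac{- 7 \left(-6 + 2\right) - \left(-2 - 7\right) \left(-2\right)}{178} + \frac{a{\left(-22,21 \right)}}{488} = \frac{- 7 \left(-6 + 2\right) - \left(-2 - 7\right) \left(-2\right)}{178} + \frac{21 + 21^{2} + 16 \left(-22\right)}{488} = \left(\left(-7\right) \left(-4\right) - \left(-9\right) \left(-2\right)\right) \frac{1}{178} + \left(21 + 441 - 352\right) \frac{1}{488} = \left(28 - 18\right) \frac{1}{178} + 110 \cdot \frac{1}{488} = \left(28 - 18\right) \frac{1}{178} + \frac{55}{244} = 10 \cdot \frac{1}{178} + \frac{55}{244} = \frac{5}{89} + \frac{55}{244} = \frac{6115}{21716}$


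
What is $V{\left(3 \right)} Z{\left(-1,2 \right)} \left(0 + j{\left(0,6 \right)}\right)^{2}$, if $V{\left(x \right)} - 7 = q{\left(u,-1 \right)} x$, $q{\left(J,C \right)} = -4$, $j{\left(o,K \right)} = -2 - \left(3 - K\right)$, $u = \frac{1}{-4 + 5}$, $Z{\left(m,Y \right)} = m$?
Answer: $5$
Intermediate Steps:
$u = 1$ ($u = 1^{-1} = 1$)
$j{\left(o,K \right)} = -5 + K$ ($j{\left(o,K \right)} = -2 + \left(-3 + K\right) = -5 + K$)
$V{\left(x \right)} = 7 - 4 x$
$V{\left(3 \right)} Z{\left(-1,2 \right)} \left(0 + j{\left(0,6 \right)}\right)^{2} = \left(7 - 12\right) \left(-1\right) \left(0 + \left(-5 + 6\right)\right)^{2} = \left(7 - 12\right) \left(-1\right) \left(0 + 1\right)^{2} = \left(-5\right) \left(-1\right) 1^{2} = 5 \cdot 1 = 5$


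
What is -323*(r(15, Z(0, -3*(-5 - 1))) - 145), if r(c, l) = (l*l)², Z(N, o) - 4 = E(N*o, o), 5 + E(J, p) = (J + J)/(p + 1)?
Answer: 46512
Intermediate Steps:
E(J, p) = -5 + 2*J/(1 + p) (E(J, p) = -5 + (J + J)/(p + 1) = -5 + (2*J)/(1 + p) = -5 + 2*J/(1 + p))
Z(N, o) = 4 + (-5 - 5*o + 2*N*o)/(1 + o) (Z(N, o) = 4 + (-5 - 5*o + 2*(N*o))/(1 + o) = 4 + (-5 - 5*o + 2*N*o)/(1 + o))
r(c, l) = l⁴ (r(c, l) = (l²)² = l⁴)
-323*(r(15, Z(0, -3*(-5 - 1))) - 145) = -323*(((-1 - (-3)*(-5 - 1) + 2*0*(-3*(-5 - 1)))/(1 - 3*(-5 - 1)))⁴ - 145) = -323*(((-1 - (-3)*(-6) + 2*0*(-3*(-6)))/(1 - 3*(-6)))⁴ - 145) = -323*(((-1 - 1*18 + 2*0*18)/(1 + 18))⁴ - 145) = -323*(((-1 - 18 + 0)/19)⁴ - 145) = -323*(((1/19)*(-19))⁴ - 145) = -323*((-1)⁴ - 145) = -323*(1 - 145) = -323*(-144) = 46512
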